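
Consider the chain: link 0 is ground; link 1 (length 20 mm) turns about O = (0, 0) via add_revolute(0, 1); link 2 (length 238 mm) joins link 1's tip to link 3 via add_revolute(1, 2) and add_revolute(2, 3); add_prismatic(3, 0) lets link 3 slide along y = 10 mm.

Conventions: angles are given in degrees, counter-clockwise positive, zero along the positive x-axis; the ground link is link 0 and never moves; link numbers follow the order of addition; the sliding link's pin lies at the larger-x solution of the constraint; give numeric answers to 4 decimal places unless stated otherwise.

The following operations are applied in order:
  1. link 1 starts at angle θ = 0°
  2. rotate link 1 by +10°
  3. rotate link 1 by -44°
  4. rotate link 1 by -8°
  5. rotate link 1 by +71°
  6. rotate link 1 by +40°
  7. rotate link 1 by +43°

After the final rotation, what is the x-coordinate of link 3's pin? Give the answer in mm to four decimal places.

geometry: r = 20 mm, L = 238 mm, e = 10 mm; θ starts at 0°
rotate link 1 by +10°: θ ← 0° +10° = 10°
rotate link 1 by -44°: θ ← 10° -44° = -34°
rotate link 1 by -8°: θ ← -34° -8° = -42°
rotate link 1 by +71°: θ ← -42° +71° = 29°
rotate link 1 by +40°: θ ← 29° +40° = 69°
rotate link 1 by +43°: θ ← 69° +43° = 112°
crank pin P = (r cos θ, r sin θ) = (-7.492132, 18.543677)
h = r sin θ − e = 18.543677 − 10 = 8.543677
x = r cos θ + √(L² − h²) = -7.492132 + 237.846601 = 230.354469

230.3545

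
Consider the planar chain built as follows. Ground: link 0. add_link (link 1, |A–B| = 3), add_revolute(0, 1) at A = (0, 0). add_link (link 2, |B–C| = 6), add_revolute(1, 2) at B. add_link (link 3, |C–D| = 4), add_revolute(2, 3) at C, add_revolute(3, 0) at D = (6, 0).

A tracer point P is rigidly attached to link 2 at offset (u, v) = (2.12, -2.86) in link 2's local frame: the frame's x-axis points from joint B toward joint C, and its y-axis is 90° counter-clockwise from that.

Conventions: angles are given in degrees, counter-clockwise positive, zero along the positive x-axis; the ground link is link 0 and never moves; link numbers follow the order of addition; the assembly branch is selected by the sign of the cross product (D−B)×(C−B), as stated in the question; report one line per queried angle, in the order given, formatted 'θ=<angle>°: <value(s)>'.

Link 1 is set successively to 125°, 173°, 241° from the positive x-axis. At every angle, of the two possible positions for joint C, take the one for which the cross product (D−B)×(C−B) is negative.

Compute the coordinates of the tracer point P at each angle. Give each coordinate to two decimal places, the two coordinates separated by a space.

A=(0,0), D=(6.00,0)
θ=125°: B = A + 3.00·(cos125°, sin125°) = (-1.7207, 2.4575)
θ=125°: |BD| = 8.1024
θ=125°: circle(B,6.00) ∩ circle(D,4.00): a=5.2854, h=2.8398
θ=125°:   candidates: C₊=(4.1770,3.5604) cross=23.009; C₋=(2.4544,-1.8517) cross=-23.009
θ=125°:   branch - wants cross < 0 → take C=(2.4544,-1.8517) (cross=-23.009)
θ=125°: ex = (C−B)/|BC| = (0.6959,-0.7182); ey = (0.7182,0.6959)
θ=125°: P = B + 2.12·ex + -2.86·ey = (-2.2995,-1.0552)
θ=173°: B = A + 3.00·(cos173°, sin173°) = (-2.9776, 0.3656)
θ=173°: |BD| = 8.9851
θ=173°: circle(B,6.00) ∩ circle(D,4.00): a=5.6055, h=2.1397
θ=173°:   candidates: C₊=(2.7103,2.2755) cross=19.226; C₋=(2.5361,-2.0004) cross=-19.226
θ=173°:   branch - wants cross < 0 → take C=(2.5361,-2.0004) (cross=-19.226)
θ=173°: ex = (C−B)/|BC| = (0.9190,-0.3943); ey = (0.3943,0.9190)
θ=173°: P = B + 2.12·ex + -2.86·ey = (-2.1572,-3.0986)
θ=241°: B = A + 3.00·(cos241°, sin241°) = (-1.4544, -2.6239)
θ=241°: |BD| = 7.9027
θ=241°: circle(B,6.00) ∩ circle(D,4.00): a=5.2168, h=2.9640
θ=241°:   candidates: C₊=(2.4823,1.9041) cross=23.424; C₋=(4.4505,-3.6877) cross=-23.424
θ=241°:   branch - wants cross < 0 → take C=(4.4505,-3.6877) (cross=-23.424)
θ=241°: ex = (C−B)/|BC| = (0.9842,-0.1773); ey = (0.1773,0.9842)
θ=241°: P = B + 2.12·ex + -2.86·ey = (0.1249,-5.8144)

θ=125°: -2.30 -1.06
θ=173°: -2.16 -3.10
θ=241°: 0.12 -5.81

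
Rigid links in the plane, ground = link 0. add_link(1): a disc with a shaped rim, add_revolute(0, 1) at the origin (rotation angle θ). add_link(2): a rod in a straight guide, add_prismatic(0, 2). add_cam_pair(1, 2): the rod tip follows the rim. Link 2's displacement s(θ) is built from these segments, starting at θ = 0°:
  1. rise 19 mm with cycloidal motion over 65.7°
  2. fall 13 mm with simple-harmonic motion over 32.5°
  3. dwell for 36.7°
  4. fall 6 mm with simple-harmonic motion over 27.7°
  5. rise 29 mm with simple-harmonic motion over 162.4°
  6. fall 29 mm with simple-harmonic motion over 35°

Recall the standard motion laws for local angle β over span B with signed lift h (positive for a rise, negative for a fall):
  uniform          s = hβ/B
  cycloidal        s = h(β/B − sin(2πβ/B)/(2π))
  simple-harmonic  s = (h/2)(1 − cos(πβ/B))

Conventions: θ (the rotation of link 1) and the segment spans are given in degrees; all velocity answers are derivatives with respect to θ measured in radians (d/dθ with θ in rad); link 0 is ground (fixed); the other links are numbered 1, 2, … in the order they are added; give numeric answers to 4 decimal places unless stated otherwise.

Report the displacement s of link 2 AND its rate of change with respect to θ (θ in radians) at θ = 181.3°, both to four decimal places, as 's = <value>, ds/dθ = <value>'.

segment 1 (0° to 65.7°, cycloidal, h = 19) is passed completely: s = 0.0000 + (19) = 19.0000
segment 2 (65.7° to 98.2°, simple-harmonic, h = -13) is passed completely: s = 19.0000 + (-13) = 6.0000
segment 3 (98.2° to 134.9°, dwell): s unchanged at 6.0000
segment 4 (134.9° to 162.6°, simple-harmonic, h = -6) is passed completely: s = 6.0000 + (-6) = 0.0000
θ = 181.3° falls in segment 5 (162.6° to 325°, simple-harmonic, h = 29): β = 181.3 − 162.6 = 18.7°, B = 162.4°; Δs = 29/2·(1 − cos(π·0.1151)) = 0.9384; s = 0.0000 + 0.9384 = 0.9384
velocity in seg [162.6°–325°] (simple-harmonic), θ in radians: β = 18.7° = 0.3264 rad, B = 162.4° = 2.8344 rad; ds/dθ = (πh/(2B)) sin(πβ/B) = (π·29/(2·2.8344)) sin(π·0.1151) = 5.687825 mm/rad

s = 0.9384, ds/dθ = 5.6878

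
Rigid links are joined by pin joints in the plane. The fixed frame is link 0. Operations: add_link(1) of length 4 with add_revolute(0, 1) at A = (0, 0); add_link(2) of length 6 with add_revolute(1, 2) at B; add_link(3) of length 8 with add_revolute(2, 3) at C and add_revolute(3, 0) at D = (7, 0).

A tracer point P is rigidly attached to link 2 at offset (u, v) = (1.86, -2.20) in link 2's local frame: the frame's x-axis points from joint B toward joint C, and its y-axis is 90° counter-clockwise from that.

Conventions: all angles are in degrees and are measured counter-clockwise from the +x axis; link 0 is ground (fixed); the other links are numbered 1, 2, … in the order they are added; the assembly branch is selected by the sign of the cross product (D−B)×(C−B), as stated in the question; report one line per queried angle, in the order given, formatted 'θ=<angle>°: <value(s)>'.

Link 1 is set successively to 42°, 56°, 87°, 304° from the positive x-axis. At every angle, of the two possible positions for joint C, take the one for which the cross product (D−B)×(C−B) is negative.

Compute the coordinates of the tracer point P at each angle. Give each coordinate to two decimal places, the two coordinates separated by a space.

A=(0,0), D=(7.00,0)
θ=42°: B = A + 4.00·(cos42°, sin42°) = (2.9726, 2.6765)
θ=42°: |BD| = 4.8357
θ=42°: circle(B,6.00) ∩ circle(D,8.00): a=-0.4773, h=5.9810
θ=42°:   candidates: C₊=(5.8855,7.9220) cross=28.922; C₋=(-0.7354,-2.0406) cross=-28.922
θ=42°:   branch - wants cross < 0 → take C=(-0.7354,-2.0406) (cross=-28.922)
θ=42°: ex = (C−B)/|BC| = (-0.6180,-0.7862); ey = (0.7862,-0.6180)
θ=42°: P = B + 1.86·ex + -2.20·ey = (0.0935,2.5738)
θ=56°: B = A + 4.00·(cos56°, sin56°) = (2.2368, 3.3162)
θ=56°: |BD| = 5.8039
θ=56°: circle(B,6.00) ∩ circle(D,8.00): a=0.4898, h=5.9800
θ=56°:   candidates: C₊=(6.0555,7.9440) cross=34.707; C₋=(-0.7780,-1.8714) cross=-34.707
θ=56°:   branch - wants cross < 0 → take C=(-0.7780,-1.8714) (cross=-34.707)
θ=56°: ex = (C−B)/|BC| = (-0.5025,-0.8646); ey = (0.8646,-0.5025)
θ=56°: P = B + 1.86·ex + -2.20·ey = (-0.5999,2.8134)
θ=87°: B = A + 4.00·(cos87°, sin87°) = (0.2093, 3.9945)
θ=87°: |BD| = 7.8784
θ=87°: circle(B,6.00) ∩ circle(D,8.00): a=2.1622, h=5.5969
θ=87°:   candidates: C₊=(4.9107,7.7224) cross=44.094; C₋=(-0.7647,-1.9259) cross=-44.094
θ=87°:   branch - wants cross < 0 → take C=(-0.7647,-1.9259) (cross=-44.094)
θ=87°: ex = (C−B)/|BC| = (-0.1623,-0.9867); ey = (0.9867,-0.1623)
θ=87°: P = B + 1.86·ex + -2.20·ey = (-2.2634,2.5164)
θ=304°: B = A + 4.00·(cos304°, sin304°) = (2.2368, -3.3162)
θ=304°: |BD| = 5.8039
θ=304°: circle(B,6.00) ∩ circle(D,8.00): a=0.4898, h=5.9800
θ=304°:   candidates: C₊=(-0.7780,1.8714) cross=34.707; C₋=(6.0555,-7.9440) cross=-34.707
θ=304°:   branch - wants cross < 0 → take C=(6.0555,-7.9440) (cross=-34.707)
θ=304°: ex = (C−B)/|BC| = (0.6365,-0.7713); ey = (0.7713,0.6365)
θ=304°: P = B + 1.86·ex + -2.20·ey = (1.7237,-6.1510)

θ=42°: 0.09 2.57
θ=56°: -0.60 2.81
θ=87°: -2.26 2.52
θ=304°: 1.72 -6.15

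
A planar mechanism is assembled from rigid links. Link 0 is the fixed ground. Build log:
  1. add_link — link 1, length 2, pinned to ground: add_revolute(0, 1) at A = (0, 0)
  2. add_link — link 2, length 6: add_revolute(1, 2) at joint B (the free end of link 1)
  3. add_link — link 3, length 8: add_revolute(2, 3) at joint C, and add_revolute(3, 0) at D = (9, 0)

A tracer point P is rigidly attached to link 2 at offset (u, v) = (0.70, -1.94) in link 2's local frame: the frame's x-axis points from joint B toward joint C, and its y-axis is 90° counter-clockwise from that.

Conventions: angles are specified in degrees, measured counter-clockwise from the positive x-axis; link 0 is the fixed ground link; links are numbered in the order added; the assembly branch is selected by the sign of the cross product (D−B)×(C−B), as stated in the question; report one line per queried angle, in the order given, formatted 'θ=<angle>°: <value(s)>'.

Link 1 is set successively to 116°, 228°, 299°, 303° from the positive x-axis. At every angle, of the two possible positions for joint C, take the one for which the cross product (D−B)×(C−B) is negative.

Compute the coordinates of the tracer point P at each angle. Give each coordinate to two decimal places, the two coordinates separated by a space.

A=(0,0), D=(9.00,0)
θ=116°: B = A + 2.00·(cos116°, sin116°) = (-0.8767, 1.7976)
θ=116°: |BD| = 10.0390
θ=116°: circle(B,6.00) ∩ circle(D,8.00): a=3.6249, h=4.7812
θ=116°:   candidates: C₊=(3.5457,5.8524) cross=47.998; C₋=(1.8335,-3.5554) cross=-47.998
θ=116°:   branch - wants cross < 0 → take C=(1.8335,-3.5554) (cross=-47.998)
θ=116°: ex = (C−B)/|BC| = (0.4517,-0.8922); ey = (0.8922,0.4517)
θ=116°: P = B + 0.70·ex + -1.94·ey = (-2.2914,0.2968)
θ=228°: B = A + 2.00·(cos228°, sin228°) = (-1.3383, -1.4863)
θ=228°: |BD| = 10.4446
θ=228°: circle(B,6.00) ∩ circle(D,8.00): a=3.8819, h=4.5751
θ=228°:   candidates: C₊=(1.8531,3.5946) cross=47.784; C₋=(3.1551,-5.4624) cross=-47.784
θ=228°:   branch - wants cross < 0 → take C=(3.1551,-5.4624) (cross=-47.784)
θ=228°: ex = (C−B)/|BC| = (0.7489,-0.6627); ey = (0.6627,0.7489)
θ=228°: P = B + 0.70·ex + -1.94·ey = (-2.0996,-3.4030)
θ=299°: B = A + 2.00·(cos299°, sin299°) = (0.9696, -1.7492)
θ=299°: |BD| = 8.2187
θ=299°: circle(B,6.00) ∩ circle(D,8.00): a=2.4059, h=5.4965
θ=299°:   candidates: C₊=(2.1505,4.1334) cross=45.174; C₋=(4.4903,-6.6077) cross=-45.174
θ=299°:   branch - wants cross < 0 → take C=(4.4903,-6.6077) (cross=-45.174)
θ=299°: ex = (C−B)/|BC| = (0.5868,-0.8098); ey = (0.8098,0.5868)
θ=299°: P = B + 0.70·ex + -1.94·ey = (-0.1906,-3.4544)
θ=303°: B = A + 2.00·(cos303°, sin303°) = (1.0893, -1.6773)
θ=303°: |BD| = 8.0866
θ=303°: circle(B,6.00) ∩ circle(D,8.00): a=2.3120, h=5.5366
θ=303°:   candidates: C₊=(2.2026,4.2185) cross=44.773; C₋=(4.4995,-6.6140) cross=-44.773
θ=303°:   branch - wants cross < 0 → take C=(4.4995,-6.6140) (cross=-44.773)
θ=303°: ex = (C−B)/|BC| = (0.5684,-0.8228); ey = (0.8228,0.5684)
θ=303°: P = B + 0.70·ex + -1.94·ey = (-0.1091,-3.3559)

θ=116°: -2.29 0.30
θ=228°: -2.10 -3.40
θ=299°: -0.19 -3.45
θ=303°: -0.11 -3.36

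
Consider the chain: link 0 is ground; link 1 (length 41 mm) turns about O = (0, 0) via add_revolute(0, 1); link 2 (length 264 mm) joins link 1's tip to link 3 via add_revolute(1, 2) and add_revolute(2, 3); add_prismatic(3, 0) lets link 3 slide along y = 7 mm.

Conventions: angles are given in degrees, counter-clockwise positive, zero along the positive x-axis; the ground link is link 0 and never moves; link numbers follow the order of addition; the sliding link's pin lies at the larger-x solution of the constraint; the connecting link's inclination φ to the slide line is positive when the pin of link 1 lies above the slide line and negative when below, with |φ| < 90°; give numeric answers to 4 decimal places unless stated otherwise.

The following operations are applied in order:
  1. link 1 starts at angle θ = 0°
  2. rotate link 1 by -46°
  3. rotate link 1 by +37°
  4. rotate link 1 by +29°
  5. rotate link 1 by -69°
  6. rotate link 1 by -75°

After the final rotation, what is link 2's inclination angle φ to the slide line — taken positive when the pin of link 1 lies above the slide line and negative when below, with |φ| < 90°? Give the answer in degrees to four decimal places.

geometry: r = 41 mm, L = 264 mm, e = 7 mm; θ starts at 0°
rotate link 1 by -46°: θ ← 0° -46° = -46°
rotate link 1 by +37°: θ ← -46° +37° = -9°
rotate link 1 by +29°: θ ← -9° +29° = 20°
rotate link 1 by -69°: θ ← 20° -69° = -49°
rotate link 1 by -75°: θ ← -49° -75° = -124°
h = r sin θ − e = -33.990540 − 7 = -40.990540
sin φ = h / L = -40.990540 / 264 = -0.15526720
φ = arcsin(-0.15526720) = -8.932293°

-8.9323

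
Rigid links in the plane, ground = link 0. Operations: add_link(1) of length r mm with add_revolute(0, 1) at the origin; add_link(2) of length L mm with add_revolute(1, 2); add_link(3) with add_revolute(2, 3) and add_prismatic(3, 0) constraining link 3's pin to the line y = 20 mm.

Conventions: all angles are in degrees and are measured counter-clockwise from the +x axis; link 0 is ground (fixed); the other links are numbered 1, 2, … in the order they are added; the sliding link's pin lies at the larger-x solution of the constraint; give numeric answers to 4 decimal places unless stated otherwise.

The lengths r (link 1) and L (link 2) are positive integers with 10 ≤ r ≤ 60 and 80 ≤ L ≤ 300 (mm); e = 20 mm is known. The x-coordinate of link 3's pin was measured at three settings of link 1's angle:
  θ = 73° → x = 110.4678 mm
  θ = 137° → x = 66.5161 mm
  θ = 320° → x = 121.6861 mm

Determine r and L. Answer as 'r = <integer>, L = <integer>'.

constraint per measurement: (x − r cos θ)² + (r sin θ − e)² = L²
subtracting the θ₁ and θ₂ equations cancels the r² and L² terms:
r = (x₁² − x₂²) / (2[(x₁cos θ₁ + e sin θ₁) − (x₂cos θ₂ + e sin θ₂)]) = 44.9999 → r = 45
L² = (x₁ − r cos θ₁)² + (r sin θ₁ − e)² = 9999.9970 → L = 100.0000 → L = 100
check at θ₃=320°: x = 121.6861 (printed 121.6861) ✓

r = 45, L = 100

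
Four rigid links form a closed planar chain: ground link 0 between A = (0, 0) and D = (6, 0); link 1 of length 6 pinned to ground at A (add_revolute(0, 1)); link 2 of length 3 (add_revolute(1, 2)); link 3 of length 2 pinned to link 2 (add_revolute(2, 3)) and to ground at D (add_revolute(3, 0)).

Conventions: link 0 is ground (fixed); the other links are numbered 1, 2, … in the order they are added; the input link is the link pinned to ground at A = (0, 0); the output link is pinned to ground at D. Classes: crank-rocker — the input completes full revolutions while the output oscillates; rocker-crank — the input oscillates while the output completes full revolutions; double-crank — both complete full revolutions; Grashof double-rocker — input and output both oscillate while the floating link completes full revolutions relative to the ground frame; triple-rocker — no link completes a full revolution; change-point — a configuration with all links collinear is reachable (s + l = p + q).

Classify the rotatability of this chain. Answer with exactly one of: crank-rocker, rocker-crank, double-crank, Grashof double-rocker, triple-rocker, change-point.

lengths: ground=6, input=6, coupler=3, output=2
sorted: s=2 (shortest), l=6 (longest), p+q=9
s + l = 8 vs p + q = 9
s + l < p + q (Grashof) with shortest = output link → rocker-crank

rocker-crank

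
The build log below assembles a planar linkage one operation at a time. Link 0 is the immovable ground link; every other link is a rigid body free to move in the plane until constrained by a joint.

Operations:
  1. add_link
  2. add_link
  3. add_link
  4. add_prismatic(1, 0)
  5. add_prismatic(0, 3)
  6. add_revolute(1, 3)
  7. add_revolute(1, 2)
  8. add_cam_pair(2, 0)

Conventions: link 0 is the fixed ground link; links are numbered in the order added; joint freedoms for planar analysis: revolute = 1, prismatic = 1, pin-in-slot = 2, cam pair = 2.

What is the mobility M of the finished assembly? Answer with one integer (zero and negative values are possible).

ground; <1,0,0>
#1 <2,0,0>
#2 <3,0,0>
#3 <4,0,0>
P:1↔0 J1 <4,1,0>
P:0↔3 J1 <4,2,0>
R:1↔3 J1 <4,3,0>
R:1↔2 J1 <4,4,0>
C:2↔0 J2 <4,4,1>
3×3 − 2×4 − 1×1 = 0

M = 0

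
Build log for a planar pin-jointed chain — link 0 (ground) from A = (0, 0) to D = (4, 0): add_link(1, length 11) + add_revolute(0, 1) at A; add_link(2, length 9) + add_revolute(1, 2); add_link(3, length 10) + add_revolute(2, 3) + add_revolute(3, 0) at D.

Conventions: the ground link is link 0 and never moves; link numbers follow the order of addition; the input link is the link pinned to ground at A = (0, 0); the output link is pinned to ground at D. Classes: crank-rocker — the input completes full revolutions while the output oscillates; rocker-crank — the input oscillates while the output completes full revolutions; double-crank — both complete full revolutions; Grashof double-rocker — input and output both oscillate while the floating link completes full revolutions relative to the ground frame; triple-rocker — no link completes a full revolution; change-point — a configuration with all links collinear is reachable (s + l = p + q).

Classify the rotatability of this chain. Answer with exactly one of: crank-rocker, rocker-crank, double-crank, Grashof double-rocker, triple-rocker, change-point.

lengths: ground=4, input=11, coupler=9, output=10
sorted: s=4 (shortest), l=11 (longest), p+q=19
s + l = 15 vs p + q = 19
s + l < p + q (Grashof) with shortest = ground link → double-crank

double-crank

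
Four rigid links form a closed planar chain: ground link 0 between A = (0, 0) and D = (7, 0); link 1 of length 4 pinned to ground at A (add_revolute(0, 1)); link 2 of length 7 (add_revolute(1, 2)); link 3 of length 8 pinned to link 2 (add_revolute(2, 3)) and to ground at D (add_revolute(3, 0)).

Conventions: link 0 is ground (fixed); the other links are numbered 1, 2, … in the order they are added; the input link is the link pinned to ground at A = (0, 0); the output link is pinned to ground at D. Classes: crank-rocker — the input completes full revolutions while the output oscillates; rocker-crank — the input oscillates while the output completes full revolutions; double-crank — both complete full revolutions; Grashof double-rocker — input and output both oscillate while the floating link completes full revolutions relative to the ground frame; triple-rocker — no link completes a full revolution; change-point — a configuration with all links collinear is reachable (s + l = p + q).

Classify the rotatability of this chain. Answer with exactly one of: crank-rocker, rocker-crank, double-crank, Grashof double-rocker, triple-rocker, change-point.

lengths: ground=7, input=4, coupler=7, output=8
sorted: s=4 (shortest), l=8 (longest), p+q=14
s + l = 12 vs p + q = 14
s + l < p + q (Grashof) with shortest = input link → crank-rocker

crank-rocker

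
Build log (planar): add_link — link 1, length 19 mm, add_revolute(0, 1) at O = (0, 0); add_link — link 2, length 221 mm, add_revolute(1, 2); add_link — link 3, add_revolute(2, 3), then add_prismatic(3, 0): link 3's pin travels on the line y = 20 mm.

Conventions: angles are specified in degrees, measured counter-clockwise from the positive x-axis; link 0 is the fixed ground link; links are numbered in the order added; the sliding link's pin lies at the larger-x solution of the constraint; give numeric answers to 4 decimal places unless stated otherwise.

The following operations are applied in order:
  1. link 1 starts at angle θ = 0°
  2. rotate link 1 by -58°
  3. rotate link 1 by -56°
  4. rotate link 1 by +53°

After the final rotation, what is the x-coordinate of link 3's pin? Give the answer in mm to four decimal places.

geometry: r = 19 mm, L = 221 mm, e = 20 mm; θ starts at 0°
rotate link 1 by -58°: θ ← 0° -58° = -58°
rotate link 1 by -56°: θ ← -58° -56° = -114°
rotate link 1 by +53°: θ ← -114° +53° = -61°
crank pin P = (r cos θ, r sin θ) = (9.211383, -16.617774)
h = r sin θ − e = -16.617774 − 20 = -36.617774
x = r cos θ + √(L² − h²) = 9.211383 + 217.945265 = 227.156648

227.1566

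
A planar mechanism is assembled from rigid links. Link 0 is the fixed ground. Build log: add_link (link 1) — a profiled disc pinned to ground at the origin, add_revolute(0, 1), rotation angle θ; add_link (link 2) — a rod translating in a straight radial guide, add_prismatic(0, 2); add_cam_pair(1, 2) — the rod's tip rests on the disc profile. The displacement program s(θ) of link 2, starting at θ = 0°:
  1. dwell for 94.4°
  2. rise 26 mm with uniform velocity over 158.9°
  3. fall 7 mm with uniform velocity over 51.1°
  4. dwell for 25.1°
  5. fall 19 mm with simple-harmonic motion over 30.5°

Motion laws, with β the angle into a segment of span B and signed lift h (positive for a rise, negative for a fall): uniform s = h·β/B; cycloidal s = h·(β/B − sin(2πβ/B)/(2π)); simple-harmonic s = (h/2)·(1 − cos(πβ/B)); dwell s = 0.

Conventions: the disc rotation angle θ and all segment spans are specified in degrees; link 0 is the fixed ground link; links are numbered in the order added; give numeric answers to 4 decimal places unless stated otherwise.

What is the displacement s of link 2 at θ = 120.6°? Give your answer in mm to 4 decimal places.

seg 1 [0°–94.4°] dwell: s stays 0.0000
seg 2 [94.4°–253.3°] uniform, h=26: θ=120.6° here. β=26.2, B=158.9. 26·26.2/158.9 = 4.2870 → s = 4.2870

4.2870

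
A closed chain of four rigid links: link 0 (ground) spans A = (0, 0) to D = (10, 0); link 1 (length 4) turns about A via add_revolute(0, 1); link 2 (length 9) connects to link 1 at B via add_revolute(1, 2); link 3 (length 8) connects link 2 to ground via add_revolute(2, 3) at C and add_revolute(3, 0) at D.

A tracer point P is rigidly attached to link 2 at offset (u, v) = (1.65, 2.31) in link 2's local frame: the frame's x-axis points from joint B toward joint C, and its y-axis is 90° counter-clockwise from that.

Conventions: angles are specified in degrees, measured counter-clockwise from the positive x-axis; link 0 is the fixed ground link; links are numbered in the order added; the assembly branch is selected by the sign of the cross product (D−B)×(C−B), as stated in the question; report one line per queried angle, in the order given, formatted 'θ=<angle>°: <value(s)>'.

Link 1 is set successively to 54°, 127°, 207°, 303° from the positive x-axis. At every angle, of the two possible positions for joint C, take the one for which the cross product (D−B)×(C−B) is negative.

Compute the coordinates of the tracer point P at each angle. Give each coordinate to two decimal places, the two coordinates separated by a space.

A=(0,0), D=(10.00,0)
θ=54°: B = A + 4.00·(cos54°, sin54°) = (2.3511, 3.2361)
θ=54°: |BD| = 8.3053
θ=54°: circle(B,9.00) ∩ circle(D,8.00): a=5.1761, h=7.3626
θ=54°:   candidates: C₊=(9.9869,8.0000) cross=61.148; C₋=(4.2494,-5.5615) cross=-61.148
θ=54°:   branch - wants cross < 0 → take C=(4.2494,-5.5615) (cross=-61.148)
θ=54°: ex = (C−B)/|BC| = (0.2109,-0.9775); ey = (0.9775,0.2109)
θ=54°: P = B + 1.65·ex + 2.31·ey = (4.9572,2.1104)
θ=127°: B = A + 4.00·(cos127°, sin127°) = (-2.4073, 3.1945)
θ=127°: |BD| = 12.8119
θ=127°: circle(B,9.00) ∩ circle(D,8.00): a=7.0694, h=5.5699
θ=127°:   candidates: C₊=(5.8277,6.8258) cross=71.361; C₋=(3.0501,-3.9621) cross=-71.361
θ=127°:   branch - wants cross < 0 → take C=(3.0501,-3.9621) (cross=-71.361)
θ=127°: ex = (C−B)/|BC| = (0.6064,-0.7952); ey = (0.7952,0.6064)
θ=127°: P = B + 1.65·ex + 2.31·ey = (0.4301,3.2832)
θ=207°: B = A + 4.00·(cos207°, sin207°) = (-3.5640, -1.8160)
θ=207°: |BD| = 13.6850
θ=207°: circle(B,9.00) ∩ circle(D,8.00): a=7.4636, h=5.0293
θ=207°:   candidates: C₊=(3.1662,4.1593) cross=68.827; C₋=(4.5010,-5.8104) cross=-68.827
θ=207°:   branch - wants cross < 0 → take C=(4.5010,-5.8104) (cross=-68.827)
θ=207°: ex = (C−B)/|BC| = (0.8961,-0.4438); ey = (0.4438,0.8961)
θ=207°: P = B + 1.65·ex + 2.31·ey = (-1.0602,-0.4783)
θ=303°: B = A + 4.00·(cos303°, sin303°) = (2.1786, -3.3547)
θ=303°: |BD| = 8.5105
θ=303°: circle(B,9.00) ∩ circle(D,8.00): a=5.2540, h=7.3072
θ=303°:   candidates: C₊=(4.1268,5.4319) cross=62.188; C₋=(9.8875,-7.9992) cross=-62.188
θ=303°:   branch - wants cross < 0 → take C=(9.8875,-7.9992) (cross=-62.188)
θ=303°: ex = (C−B)/|BC| = (0.8566,-0.5161); ey = (0.5161,0.8566)
θ=303°: P = B + 1.65·ex + 2.31·ey = (4.7840,-2.2275)

θ=54°: 4.96 2.11
θ=127°: 0.43 3.28
θ=207°: -1.06 -0.48
θ=303°: 4.78 -2.23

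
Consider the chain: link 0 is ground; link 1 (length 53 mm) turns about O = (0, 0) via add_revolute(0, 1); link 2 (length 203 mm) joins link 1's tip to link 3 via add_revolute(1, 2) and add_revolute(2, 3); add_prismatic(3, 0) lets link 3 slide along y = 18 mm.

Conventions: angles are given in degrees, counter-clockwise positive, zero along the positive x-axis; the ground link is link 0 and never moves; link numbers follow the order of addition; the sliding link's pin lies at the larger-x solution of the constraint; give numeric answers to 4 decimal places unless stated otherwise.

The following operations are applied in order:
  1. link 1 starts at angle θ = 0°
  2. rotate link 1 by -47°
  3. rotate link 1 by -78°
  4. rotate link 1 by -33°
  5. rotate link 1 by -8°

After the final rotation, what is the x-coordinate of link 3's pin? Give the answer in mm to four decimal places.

geometry: r = 53 mm, L = 203 mm, e = 18 mm; θ starts at 0°
rotate link 1 by -47°: θ ← 0° -47° = -47°
rotate link 1 by -78°: θ ← -47° -78° = -125°
rotate link 1 by -33°: θ ← -125° -33° = -158°
rotate link 1 by -8°: θ ← -158° -8° = -166°
crank pin P = (r cos θ, r sin θ) = (-51.425673, -12.821860)
h = r sin θ − e = -12.821860 − 18 = -30.821860
x = r cos θ + √(L² − h²) = -51.425673 + 200.646487 = 149.220814

149.2208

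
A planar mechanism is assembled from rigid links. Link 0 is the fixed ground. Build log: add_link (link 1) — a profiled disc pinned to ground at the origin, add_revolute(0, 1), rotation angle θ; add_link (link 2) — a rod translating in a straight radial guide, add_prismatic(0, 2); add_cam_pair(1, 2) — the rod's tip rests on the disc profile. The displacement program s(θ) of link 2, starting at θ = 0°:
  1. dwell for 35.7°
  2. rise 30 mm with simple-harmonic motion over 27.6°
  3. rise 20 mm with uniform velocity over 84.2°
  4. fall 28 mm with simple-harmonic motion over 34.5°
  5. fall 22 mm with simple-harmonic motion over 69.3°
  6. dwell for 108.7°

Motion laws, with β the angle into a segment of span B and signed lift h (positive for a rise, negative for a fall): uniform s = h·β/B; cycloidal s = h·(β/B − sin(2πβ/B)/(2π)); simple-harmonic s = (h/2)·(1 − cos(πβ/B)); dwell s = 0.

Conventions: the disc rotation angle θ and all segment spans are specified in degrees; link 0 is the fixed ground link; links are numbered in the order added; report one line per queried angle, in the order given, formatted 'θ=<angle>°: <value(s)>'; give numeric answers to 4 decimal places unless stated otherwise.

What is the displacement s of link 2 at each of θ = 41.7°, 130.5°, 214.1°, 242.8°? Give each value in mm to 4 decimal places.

seg 1 [0°–35.7°] dwell: s stays 0.0000
seg 2 [35.7°–63.3°] simple-harmonic, h=30: θ=41.7° here. β=6, B=27.6. 30/2·(1 − cos(π·0.2174)) = 3.3643 → s = 3.3643
seg 2 [35.7°–63.3°] simple-harmonic, h=30: full span → s += 30 → s = 30.0000
seg 3 [63.3°–147.5°] uniform, h=20: θ=130.5° here. β=67.2, B=84.2. 20·67.2/84.2 = 15.9620 → s = 45.9620
seg 3 [63.3°–147.5°] uniform, h=20: full span → s += 20 → s = 50.0000
seg 4 [147.5°–182°] simple-harmonic, h=-28: full span → s += -28 → s = 22.0000
seg 5 [182°–251.3°] simple-harmonic, h=-22: θ=214.1° here. β=32.1, B=69.3. -22/2·(1 − cos(π·0.4632)) = -9.7312 → s = 12.2688
seg 5 [182°–251.3°] simple-harmonic, h=-22: θ=242.8° here. β=60.8, B=69.3. -22/2·(1 − cos(π·0.8773)) = -21.1934 → s = 0.8066

θ=41.7°: 3.3643
θ=130.5°: 45.9620
θ=214.1°: 12.2688
θ=242.8°: 0.8066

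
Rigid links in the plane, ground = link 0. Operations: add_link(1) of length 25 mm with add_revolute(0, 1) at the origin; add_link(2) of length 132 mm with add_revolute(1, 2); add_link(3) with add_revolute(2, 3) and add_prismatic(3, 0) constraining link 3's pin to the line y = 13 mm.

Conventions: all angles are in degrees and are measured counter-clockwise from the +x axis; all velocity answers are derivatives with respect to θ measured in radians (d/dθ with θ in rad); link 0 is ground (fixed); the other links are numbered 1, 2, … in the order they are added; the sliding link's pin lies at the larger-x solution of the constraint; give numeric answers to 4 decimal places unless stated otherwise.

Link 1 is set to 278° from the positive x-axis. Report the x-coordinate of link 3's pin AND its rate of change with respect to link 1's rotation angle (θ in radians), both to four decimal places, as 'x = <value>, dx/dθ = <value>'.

geometry: r = 25 mm, L = 132 mm, e = 13 mm
crank pin P = (r cos θ, r sin θ) = (3.479328, -24.756702)
h = r sin θ − e = -24.756702 − 13 = -37.756702
x = r cos θ + √(L² − h²) = 3.479328 + 126.484906 = 129.964234
dx/dθ = −r sin θ − h·r cos θ/√(L² − h²) (θ in radians; h = -37.756702) = 25.795307

x = 129.9642, dx/dθ = 25.7953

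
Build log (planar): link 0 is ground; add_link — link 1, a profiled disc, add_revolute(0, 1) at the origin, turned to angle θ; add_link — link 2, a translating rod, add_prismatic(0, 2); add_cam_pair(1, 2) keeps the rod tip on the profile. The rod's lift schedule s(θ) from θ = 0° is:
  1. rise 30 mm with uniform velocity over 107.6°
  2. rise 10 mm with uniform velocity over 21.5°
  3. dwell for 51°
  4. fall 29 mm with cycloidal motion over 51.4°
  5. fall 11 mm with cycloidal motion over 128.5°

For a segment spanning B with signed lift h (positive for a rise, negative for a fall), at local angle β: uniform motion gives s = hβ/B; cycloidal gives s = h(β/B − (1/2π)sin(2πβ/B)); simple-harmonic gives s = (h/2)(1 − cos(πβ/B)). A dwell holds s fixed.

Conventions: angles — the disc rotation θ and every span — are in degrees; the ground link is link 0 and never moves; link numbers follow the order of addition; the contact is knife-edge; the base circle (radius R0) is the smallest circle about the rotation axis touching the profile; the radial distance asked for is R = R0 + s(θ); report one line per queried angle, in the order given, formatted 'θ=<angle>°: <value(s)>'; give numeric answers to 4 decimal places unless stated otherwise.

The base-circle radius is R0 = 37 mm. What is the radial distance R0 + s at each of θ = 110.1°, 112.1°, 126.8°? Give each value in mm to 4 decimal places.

seg 1 [0°–107.6°] uniform, h=30: full span → s += 30 → s = 30.0000
seg 2 [107.6°–129.1°] uniform, h=10: θ=110.1° here. β=2.5, B=21.5. 10·2.5/21.5 = 1.1628 → s = 31.1628
seg 2 [107.6°–129.1°] uniform, h=10: θ=112.1° here. β=4.5, B=21.5. 10·4.5/21.5 = 2.0930 → s = 32.0930
seg 2 [107.6°–129.1°] uniform, h=10: θ=126.8° here. β=19.2, B=21.5. 10·19.2/21.5 = 8.9302 → s = 38.9302
θ=110.1°: R = R0 + s = 37 + 31.1628 = 68.1628
θ=112.1°: R = R0 + s = 37 + 32.0930 = 69.0930
θ=126.8°: R = R0 + s = 37 + 38.9302 = 75.9302

θ=110.1°: 68.1628
θ=112.1°: 69.0930
θ=126.8°: 75.9302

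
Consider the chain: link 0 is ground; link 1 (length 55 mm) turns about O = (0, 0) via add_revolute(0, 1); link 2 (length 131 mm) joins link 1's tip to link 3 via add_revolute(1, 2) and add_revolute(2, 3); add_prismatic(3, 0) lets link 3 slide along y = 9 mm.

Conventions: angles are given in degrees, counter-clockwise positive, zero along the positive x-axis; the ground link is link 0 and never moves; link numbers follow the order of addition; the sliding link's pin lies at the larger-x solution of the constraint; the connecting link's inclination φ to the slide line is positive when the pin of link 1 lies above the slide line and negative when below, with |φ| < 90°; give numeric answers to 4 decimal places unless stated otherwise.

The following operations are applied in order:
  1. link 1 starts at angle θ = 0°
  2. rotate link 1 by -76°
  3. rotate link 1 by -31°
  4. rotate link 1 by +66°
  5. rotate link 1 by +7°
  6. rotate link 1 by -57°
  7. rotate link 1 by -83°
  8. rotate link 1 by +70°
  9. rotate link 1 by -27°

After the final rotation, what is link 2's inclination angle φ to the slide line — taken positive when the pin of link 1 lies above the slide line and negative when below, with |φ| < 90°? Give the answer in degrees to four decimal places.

geometry: r = 55 mm, L = 131 mm, e = 9 mm; θ starts at 0°
rotate link 1 by -76°: θ ← 0° -76° = -76°
rotate link 1 by -31°: θ ← -76° -31° = -107°
rotate link 1 by +66°: θ ← -107° +66° = -41°
rotate link 1 by +7°: θ ← -41° +7° = -34°
rotate link 1 by -57°: θ ← -34° -57° = -91°
rotate link 1 by -83°: θ ← -91° -83° = -174°
rotate link 1 by +70°: θ ← -174° +70° = -104°
rotate link 1 by -27°: θ ← -104° -27° = -131°
h = r sin θ − e = -41.509027 − 9 = -50.509027
sin φ = h / L = -50.509027 / 131 = -0.38556509
φ = arcsin(-0.38556509) = -22.678826°

-22.6788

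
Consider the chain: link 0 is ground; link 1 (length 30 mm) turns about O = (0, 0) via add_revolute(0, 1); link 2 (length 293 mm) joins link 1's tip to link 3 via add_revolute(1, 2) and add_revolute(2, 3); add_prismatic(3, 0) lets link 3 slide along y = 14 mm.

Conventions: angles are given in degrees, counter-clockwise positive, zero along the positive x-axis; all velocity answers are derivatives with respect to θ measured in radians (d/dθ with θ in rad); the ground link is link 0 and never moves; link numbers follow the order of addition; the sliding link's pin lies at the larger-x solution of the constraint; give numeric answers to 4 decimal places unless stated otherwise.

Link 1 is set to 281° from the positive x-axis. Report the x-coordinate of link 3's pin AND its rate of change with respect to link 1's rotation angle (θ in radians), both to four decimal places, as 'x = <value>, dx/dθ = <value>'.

geometry: r = 30 mm, L = 293 mm, e = 14 mm
crank pin P = (r cos θ, r sin θ) = (5.724270, -29.448816)
h = r sin θ − e = -29.448816 − 14 = -43.448816
x = r cos θ + √(L² − h²) = 5.724270 + 289.760592 = 295.484861
dx/dθ = −r sin θ − h·r cos θ/√(L² − h²) (θ in radians; h = -43.448816) = 30.307154

x = 295.4849, dx/dθ = 30.3072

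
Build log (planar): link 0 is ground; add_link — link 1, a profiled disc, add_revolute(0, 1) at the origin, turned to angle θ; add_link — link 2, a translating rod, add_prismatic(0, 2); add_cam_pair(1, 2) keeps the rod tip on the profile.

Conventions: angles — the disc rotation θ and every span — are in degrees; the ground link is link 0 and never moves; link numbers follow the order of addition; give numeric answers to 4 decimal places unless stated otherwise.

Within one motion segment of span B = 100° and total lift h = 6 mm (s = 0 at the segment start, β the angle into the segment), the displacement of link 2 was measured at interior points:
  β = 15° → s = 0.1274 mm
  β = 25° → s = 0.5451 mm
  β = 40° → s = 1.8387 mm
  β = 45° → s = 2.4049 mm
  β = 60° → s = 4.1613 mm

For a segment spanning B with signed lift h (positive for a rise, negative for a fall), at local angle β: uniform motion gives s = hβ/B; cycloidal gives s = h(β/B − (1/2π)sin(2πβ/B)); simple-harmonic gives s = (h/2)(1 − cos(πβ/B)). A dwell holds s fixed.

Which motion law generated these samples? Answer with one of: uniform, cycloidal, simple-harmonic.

candidates at β/B = r: uniform s = h·r (linear in β); cycloidal s = h·(r − sin(2πr)/(2π)); simple-harmonic s = (h/2)(1 − cos(πr))
β=15°: printed 0.1274 | uniform 0.9000, cycloidal 0.1274, simple-harmonic 0.3270
β=25°: printed 0.5451 | uniform 1.5000, cycloidal 0.5451, simple-harmonic 0.8787
β=40°: printed 1.8387 | uniform 2.4000, cycloidal 1.8387, simple-harmonic 2.0729
β=45°: printed 2.4049 | uniform 2.7000, cycloidal 2.4049, simple-harmonic 2.5307
β=60°: printed 4.1613 | uniform 3.6000, cycloidal 4.1613, simple-harmonic 3.9271
only one law matches every sample → cycloidal

cycloidal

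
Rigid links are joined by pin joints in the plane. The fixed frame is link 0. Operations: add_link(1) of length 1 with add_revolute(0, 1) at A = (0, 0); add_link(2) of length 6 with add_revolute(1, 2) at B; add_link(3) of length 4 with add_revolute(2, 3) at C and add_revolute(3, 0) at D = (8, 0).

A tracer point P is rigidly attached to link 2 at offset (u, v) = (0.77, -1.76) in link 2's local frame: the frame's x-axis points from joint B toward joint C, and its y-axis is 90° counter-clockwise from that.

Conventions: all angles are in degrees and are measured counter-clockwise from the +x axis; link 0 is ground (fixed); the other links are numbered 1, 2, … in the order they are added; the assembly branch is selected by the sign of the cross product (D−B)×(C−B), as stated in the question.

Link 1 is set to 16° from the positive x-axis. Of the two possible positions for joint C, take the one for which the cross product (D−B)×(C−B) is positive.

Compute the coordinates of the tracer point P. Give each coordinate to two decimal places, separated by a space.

A=(0,0), D=(8.00,0)
B = A + 1.00·(cos16°, sin16°) = (0.9613, 0.2756)
|BD| = 7.0441
circle(B,6.00) ∩ circle(D,4.00): a=4.9417, h=3.4029
  candidates: C₊=(6.0323,3.4826) cross=23.970; C₋=(5.7660,-3.3180) cross=-23.970
  branch + wants cross > 0 → take C=(6.0323,3.4826) (cross=23.970)
ex = (C−B)/|BC| = (0.8452,0.5345); ey = (-0.5345,0.8452)
P = B + 0.77·ex + -1.76·ey = (2.5527,-0.8003)

2.55 -0.80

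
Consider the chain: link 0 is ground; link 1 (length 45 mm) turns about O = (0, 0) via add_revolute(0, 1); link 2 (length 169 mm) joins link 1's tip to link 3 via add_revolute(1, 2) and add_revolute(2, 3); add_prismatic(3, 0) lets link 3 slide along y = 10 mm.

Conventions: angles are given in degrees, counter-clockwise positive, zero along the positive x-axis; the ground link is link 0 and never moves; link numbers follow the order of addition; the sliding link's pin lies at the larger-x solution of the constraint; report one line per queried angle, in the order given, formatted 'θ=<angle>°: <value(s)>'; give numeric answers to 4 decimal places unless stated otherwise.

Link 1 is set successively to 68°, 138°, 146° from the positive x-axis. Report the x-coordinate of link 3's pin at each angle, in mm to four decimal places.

geometry: r = 45 mm, L = 169 mm, e = 10 mm
θ=68°: crank pin P = (r cos θ, r sin θ) = (16.857297, 41.723273)
θ=68°: h = r sin θ − e = 41.723273 − 10 = 31.723273
θ=68°: x = r cos θ + √(L² − h²) = 16.857297 + 165.995885 = 182.853182
θ=138°: crank pin P = (r cos θ, r sin θ) = (-33.441517, 30.110877)
θ=138°: h = r sin θ − e = 30.110877 − 10 = 20.110877
θ=138°: x = r cos θ + √(L² − h²) = -33.441517 + 167.799144 = 134.357627
θ=146°: crank pin P = (r cos θ, r sin θ) = (-37.306691, 25.163681)
θ=146°: h = r sin θ − e = 25.163681 − 10 = 15.163681
θ=146°: x = r cos θ + √(L² − h²) = -37.306691 + 168.318338 = 131.011647

θ=68°: 182.8532
θ=138°: 134.3576
θ=146°: 131.0116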